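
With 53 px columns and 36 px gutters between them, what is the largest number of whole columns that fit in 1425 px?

16 columns

16 columns: 16·53 + 15·36 = 1388 px ≤ 1425.
17 columns: 1477 px > 1425. So 16.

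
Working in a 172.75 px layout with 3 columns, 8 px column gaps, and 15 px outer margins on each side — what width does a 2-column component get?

Take off 30 px of margins, leaving 142.75 px.
3c + 2·8 = 142.75 → 3c = 126.75 → c = 42.25 px.
2 columns plus 1 column gap: 84.5 + 8 = 92.5 px.

92.5 px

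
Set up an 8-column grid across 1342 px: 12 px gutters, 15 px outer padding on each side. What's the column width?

Inside the margins: 1342 − 30 = 1312 px.
Subtracting 7 gutters of 12 leaves 1228 for 8 columns, so c = 153.5 px.

153.5 px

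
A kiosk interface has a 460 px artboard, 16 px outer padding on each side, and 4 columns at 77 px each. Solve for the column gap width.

40 px

Content width = 460 − 2·16 = 428 px.
4·77 + 3g = 428 → 3g = 120 → g = 40 px.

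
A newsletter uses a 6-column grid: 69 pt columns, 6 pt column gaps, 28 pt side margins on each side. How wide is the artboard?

500 pt

Artboard = 2·28 + 6·69 + 5·6 = 56 + 414 + 30 = 500 pt.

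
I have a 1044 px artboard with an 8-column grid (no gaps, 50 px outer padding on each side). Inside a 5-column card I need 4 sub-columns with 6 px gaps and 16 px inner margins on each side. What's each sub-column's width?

135 px

Outer content = 1044 − 2·50 = 944 px.
8c = 944 → c = 118 px.
With no gaps, 5 columns span 5·118 = 590 px.
Inner content = 590 − 2·16 = 558 px.
558 − 3·6 = 540; ÷4 gives d = 135 px.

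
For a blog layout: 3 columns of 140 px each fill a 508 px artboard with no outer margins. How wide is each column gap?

44 px

Columns use 420 px, leaving 88 px across 2 column gaps = 44 px each.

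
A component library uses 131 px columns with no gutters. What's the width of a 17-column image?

2227 px

17-column span = 17·131 = 2227 px.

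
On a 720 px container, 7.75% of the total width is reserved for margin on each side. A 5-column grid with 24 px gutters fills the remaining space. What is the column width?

720 × (1 − 2·7.75%) = 720 × 84.5% = 608.4 px for the columns.
5 columns + 4 gutters: 5c + 4·24 = 608.4.
5c = 608.4 − 96 = 512.4, so c = 102.48 px.

102.48 px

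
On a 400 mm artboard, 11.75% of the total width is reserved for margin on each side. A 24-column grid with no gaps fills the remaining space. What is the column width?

12.75 mm

400 × (1 − 2·11.75%) = 400 × 76.5% = 306 mm for the columns.
With no gaps, each column is 306/24 = 12.75 mm.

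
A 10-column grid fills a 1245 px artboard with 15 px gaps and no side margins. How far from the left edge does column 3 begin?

252 px

10 columns + 9 gaps: 10c + 9·15 = 1245.
10c = 1245 − 135 = 1110, so c = 111 px.
Each column+gutter stride is 126 px; with no margin, 2 of them is 252 px.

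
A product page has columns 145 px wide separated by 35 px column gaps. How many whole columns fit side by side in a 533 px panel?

3 columns: 3·145 + 2·35 = 505 px ≤ 533.
4 columns: 685 px > 533. So 3.

3 columns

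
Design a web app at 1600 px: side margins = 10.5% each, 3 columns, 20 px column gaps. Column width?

408 px

1600 × (1 − 2·10.5%) = 1600 × 79% = 1264 px for the columns.
Subtracting 2 column gaps of 20 leaves 1224 for 3 columns, so c = 408 px.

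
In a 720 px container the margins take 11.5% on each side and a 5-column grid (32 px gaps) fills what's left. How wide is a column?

720 × (1 − 2·11.5%) = 720 × 77% = 554.4 px for the columns.
5c + 4·32 = 554.4 → 5c = 426.4 → c = 85.28 px.

85.28 px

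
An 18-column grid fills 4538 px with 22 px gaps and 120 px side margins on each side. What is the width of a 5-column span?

Content width = 4538 − 2·120 = 4298 px.
4298 − 17·22 = 3924; ÷18 gives c = 218 px.
Span of 5: 5·218 + 4·22 = 1090 + 88 = 1178 px.

1178 px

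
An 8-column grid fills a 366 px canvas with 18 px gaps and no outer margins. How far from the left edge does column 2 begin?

48 px

8c + 7·18 = 366 → 8c = 240 → c = 30 px.
Before column 2: 1 column + 1 gap.
Offset = 1·(30 + 18) = 1·48 = 48 px.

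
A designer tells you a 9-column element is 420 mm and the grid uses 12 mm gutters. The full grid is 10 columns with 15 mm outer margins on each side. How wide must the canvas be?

498 mm

Subtracting 8 gutters of 12 leaves 324 for 9 columns, so c = 36 mm.
Total width: 2·15 + 10·36 + 9·12 = 498 mm.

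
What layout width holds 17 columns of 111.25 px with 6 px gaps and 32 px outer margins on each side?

Layout = 2·32 + 17·111.25 + 16·6 = 64 + 1891.25 + 96 = 2051.25 px.

2051.25 px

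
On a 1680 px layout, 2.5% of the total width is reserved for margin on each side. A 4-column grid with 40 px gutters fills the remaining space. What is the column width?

369 px

Each margin = 2.5% of 1680 = 42 px; content = 1680 − 2·42 = 1596 px.
1596 − 3·40 = 1476; ÷4 gives c = 369 px.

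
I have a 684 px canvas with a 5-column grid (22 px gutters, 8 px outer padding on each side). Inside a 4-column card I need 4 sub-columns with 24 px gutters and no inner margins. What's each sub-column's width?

114.5 px

Inside the margins: 684 − 16 = 668 px.
668 − 4·22 = 580; ÷5 gives c = 116 px.
Span of 4: 4·116 + 3·22 = 464 + 66 = 530 px.
530 − 3·24 = 458; ÷4 gives d = 114.5 px.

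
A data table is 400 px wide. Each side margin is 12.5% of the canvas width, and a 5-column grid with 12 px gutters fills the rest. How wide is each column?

50.4 px

400 × (1 − 2·12.5%) = 400 × 75% = 300 px for the columns.
300 − 4·12 = 252; ÷5 gives c = 50.4 px.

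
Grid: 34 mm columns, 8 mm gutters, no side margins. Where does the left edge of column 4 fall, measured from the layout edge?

No margin, so column 4 starts at 3·(column + gutter) = 3·42 = 126 mm.

126 mm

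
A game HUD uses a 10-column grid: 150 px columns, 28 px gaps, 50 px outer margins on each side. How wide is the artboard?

1852 px

Adding margins, columns and gutters: 100 + 1500 + 252 = 1852 px.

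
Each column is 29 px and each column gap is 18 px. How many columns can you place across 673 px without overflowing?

Each extra column adds 29 + 18 = 47 px.
(673 + 18) / 47 = 14.70, so 14 columns fit.

14 columns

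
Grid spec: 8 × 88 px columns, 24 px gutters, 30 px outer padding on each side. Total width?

Container = 2·30 + 8·88 + 7·24 = 60 + 704 + 168 = 932 px.

932 px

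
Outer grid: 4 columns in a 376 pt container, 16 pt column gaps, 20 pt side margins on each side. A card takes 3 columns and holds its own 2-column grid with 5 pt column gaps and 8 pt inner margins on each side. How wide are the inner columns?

113.5 pt

Subtract both margins: 376 − 2·20 = 336 pt.
336 − 3·16 = 288; ÷4 gives c = 72 pt.
3-column span = 3·72 + 2·16 = 248 pt.
Inner content = 248 − 2·8 = 232 pt.
2 columns + 1 column gap: 2d + 1·5 = 232.
2d = 232 − 5 = 227, so d = 113.5 pt.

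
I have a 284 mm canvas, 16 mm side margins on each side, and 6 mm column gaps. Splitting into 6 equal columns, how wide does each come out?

Inside the margins: 284 − 32 = 252 mm.
6 columns + 5 column gaps: 6c + 5·6 = 252.
6c = 252 − 30 = 222, so c = 37 mm.

37 mm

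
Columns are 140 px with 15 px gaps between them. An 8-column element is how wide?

8 columns plus 7 gaps: 1120 + 105 = 1225 px.

1225 px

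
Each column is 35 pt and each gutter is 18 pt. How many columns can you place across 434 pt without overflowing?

8 columns

k columns need k·35 + (k−1)·18 = k·53 − 18.
k·53 − 18 ≤ 434 → k ≤ 452 / 53 ≈ 8.53, so k = 8.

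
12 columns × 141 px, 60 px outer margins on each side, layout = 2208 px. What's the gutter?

Inside the margins: 2208 − 120 = 2088 px.
12 columns take 12·141 = 1692 px; remaining 396 splits into 11 gutters.
g = 396 / 11 = 36 px.

36 px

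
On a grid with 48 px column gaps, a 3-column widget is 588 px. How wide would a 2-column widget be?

3c + 2·48 = 588 → 3c = 492 → c = 164 px.
Span of 2: 2·164 + 1·48 = 328 + 48 = 376 px.

376 px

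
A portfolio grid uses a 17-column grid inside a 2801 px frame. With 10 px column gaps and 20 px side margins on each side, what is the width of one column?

153 px

Content width = 2801 − 2·20 = 2761 px.
17 columns + 16 column gaps: 17c + 16·10 = 2761.
17c = 2761 − 160 = 2601, so c = 153 px.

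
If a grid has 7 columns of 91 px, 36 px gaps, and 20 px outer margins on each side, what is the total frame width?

893 px

Frame = 2·20 + 7·91 + 6·36 = 40 + 637 + 216 = 893 px.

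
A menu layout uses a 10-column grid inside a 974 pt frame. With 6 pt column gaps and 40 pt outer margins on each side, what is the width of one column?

Content width = 974 − 2·40 = 894 pt.
894 − 9·6 = 840; ÷10 gives c = 84 pt.

84 pt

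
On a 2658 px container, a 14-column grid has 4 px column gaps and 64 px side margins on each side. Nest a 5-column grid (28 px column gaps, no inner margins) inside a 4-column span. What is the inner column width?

Take off 128 px of margins, leaving 2530 px.
Subtracting 13 column gaps of 4 leaves 2478 for 14 columns, so c = 177 px.
4-column span = 4·177 + 3·4 = 720 px.
Subtracting 4 column gaps of 28 leaves 608 for 5 columns, so d = 121.6 px.

121.6 px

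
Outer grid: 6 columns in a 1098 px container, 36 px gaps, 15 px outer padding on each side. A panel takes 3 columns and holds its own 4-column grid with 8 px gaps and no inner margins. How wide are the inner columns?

123 px

Subtract both margins: 1098 − 2·15 = 1068 px.
6c + 5·36 = 1068 → 6c = 888 → c = 148 px.
3-column span = 3·148 + 2·36 = 516 px.
4d + 3·8 = 516 → 4d = 492 → d = 123 px.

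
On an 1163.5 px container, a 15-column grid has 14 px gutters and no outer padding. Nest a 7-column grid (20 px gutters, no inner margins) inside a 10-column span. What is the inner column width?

15 columns + 14 gutters: 15c + 14·14 = 1163.5.
15c = 1163.5 − 196 = 967.5, so c = 64.5 px.
Span of 10: 10·64.5 + 9·14 = 645 + 126 = 771 px.
7d + 6·20 = 771 → 7d = 651 → d = 93 px.

93 px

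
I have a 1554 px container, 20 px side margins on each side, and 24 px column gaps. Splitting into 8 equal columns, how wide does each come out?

Inside the margins: 1554 − 40 = 1514 px.
1514 − 7·24 = 1346; ÷8 gives c = 168.25 px.

168.25 px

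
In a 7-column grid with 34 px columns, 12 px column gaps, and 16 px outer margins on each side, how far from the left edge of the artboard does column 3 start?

108 px

Before column 3: the margin + 2 columns + 2 column gaps.
Offset = 16 + 2·(34 + 12) = 16 + 92 = 108 px.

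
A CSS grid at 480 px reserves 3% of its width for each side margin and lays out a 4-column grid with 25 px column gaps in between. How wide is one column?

94.05 px

Each margin = 3% of 480 = 14.4 px; content = 480 − 2·14.4 = 451.2 px.
4 columns + 3 column gaps: 4c + 3·25 = 451.2.
4c = 451.2 − 75 = 376.2, so c = 94.05 px.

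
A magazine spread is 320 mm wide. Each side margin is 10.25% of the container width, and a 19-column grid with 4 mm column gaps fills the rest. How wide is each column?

9.6 mm

Each margin = 10.25% of 320 = 32.8 mm; content = 320 − 2·32.8 = 254.4 mm.
19c + 18·4 = 254.4 → 19c = 182.4 → c = 9.6 mm.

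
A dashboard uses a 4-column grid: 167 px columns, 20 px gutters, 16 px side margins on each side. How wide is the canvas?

760 px

Total width: 2·16 + 4·167 + 3·20 = 760 px.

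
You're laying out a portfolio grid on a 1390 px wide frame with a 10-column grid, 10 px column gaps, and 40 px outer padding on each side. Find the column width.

Subtract both margins: 1390 − 2·40 = 1310 px.
10c + 9·10 = 1310 → 10c = 1220 → c = 122 px.

122 px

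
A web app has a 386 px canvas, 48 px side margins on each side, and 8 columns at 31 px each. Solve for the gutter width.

Subtract both margins: 386 − 2·48 = 290 px.
8 columns take 8·31 = 248 px; remaining 42 splits into 7 gutters.
g = 42 / 7 = 6 px.

6 px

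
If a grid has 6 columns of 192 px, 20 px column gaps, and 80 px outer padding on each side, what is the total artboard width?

Artboard = 2·80 + 6·192 + 5·20 = 160 + 1152 + 100 = 1412 px.

1412 px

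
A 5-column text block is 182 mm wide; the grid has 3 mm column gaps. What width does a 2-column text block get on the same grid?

182 − 4·3 = 170; ÷5 gives c = 34 mm.
2-column span = 2·34 + 1·3 = 71 mm.

71 mm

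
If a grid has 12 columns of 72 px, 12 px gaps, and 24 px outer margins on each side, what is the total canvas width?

Canvas = 2·24 + 12·72 + 11·12 = 48 + 864 + 132 = 1044 px.

1044 px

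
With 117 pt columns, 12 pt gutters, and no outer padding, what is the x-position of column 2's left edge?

Before column 2: 1 column + 1 gutter.
Offset = 1·(117 + 12) = 1·129 = 129 pt.

129 pt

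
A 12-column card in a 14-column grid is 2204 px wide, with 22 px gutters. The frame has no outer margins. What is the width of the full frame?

12 columns + 11 gutters: 12c + 11·22 = 2204.
12c = 2204 − 242 = 1962, so c = 163.5 px.
Total width: 14·163.5 + 13·22 = 2575 px.

2575 px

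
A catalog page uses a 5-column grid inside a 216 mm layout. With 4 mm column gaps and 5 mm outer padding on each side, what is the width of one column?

38 mm

Inside the margins: 216 − 10 = 206 mm.
Subtracting 4 column gaps of 4 leaves 190 for 5 columns, so c = 38 mm.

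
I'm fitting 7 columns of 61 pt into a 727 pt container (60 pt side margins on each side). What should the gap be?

Content width = 727 − 2·60 = 607 pt.
7·61 + 6g = 607 → 6g = 180 → g = 30 pt.

30 pt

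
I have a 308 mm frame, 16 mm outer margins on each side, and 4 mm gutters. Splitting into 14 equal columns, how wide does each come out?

16 mm

Content width = 308 − 2·16 = 276 mm.
14 columns + 13 gutters: 14c + 13·4 = 276.
14c = 276 − 52 = 224, so c = 16 mm.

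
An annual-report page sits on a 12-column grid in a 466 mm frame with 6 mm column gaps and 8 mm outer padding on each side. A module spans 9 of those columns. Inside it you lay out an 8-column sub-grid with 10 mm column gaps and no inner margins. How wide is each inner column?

33.25 mm

Outer content = 466 − 2·8 = 450 mm.
12c + 11·6 = 450 → 12c = 384 → c = 32 mm.
Span of 9: 9·32 + 8·6 = 288 + 48 = 336 mm.
8d + 7·10 = 336 → 8d = 266 → d = 33.25 mm.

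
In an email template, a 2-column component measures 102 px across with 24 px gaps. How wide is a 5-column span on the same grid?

291 px

102 − 1·24 = 78; ÷2 gives c = 39 px.
Span of 5: 5·39 + 4·24 = 195 + 96 = 291 px.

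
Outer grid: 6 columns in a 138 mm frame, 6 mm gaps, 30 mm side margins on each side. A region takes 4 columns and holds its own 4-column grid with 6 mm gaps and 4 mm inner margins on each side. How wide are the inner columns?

Outer content = 138 − 2·30 = 78 mm.
Subtracting 5 gaps of 6 leaves 48 for 6 columns, so c = 8 mm.
Span of 4: 4·8 + 3·6 = 32 + 18 = 50 mm.
Inner content = 50 − 2·4 = 42 mm.
Subtracting 3 gaps of 6 leaves 24 for 4 columns, so d = 6 mm.

6 mm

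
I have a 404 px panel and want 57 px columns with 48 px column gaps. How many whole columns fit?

Each extra column adds 57 + 48 = 105 px.
(404 + 48) / 105 = 4.30, so 4 columns fit.

4 columns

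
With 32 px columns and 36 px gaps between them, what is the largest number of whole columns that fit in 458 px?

7 columns: 7·32 + 6·36 = 440 px ≤ 458.
8 columns: 508 px > 458. So 7.

7 columns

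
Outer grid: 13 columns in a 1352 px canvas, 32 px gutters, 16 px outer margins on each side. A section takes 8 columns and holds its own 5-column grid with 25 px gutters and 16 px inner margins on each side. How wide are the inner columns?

133.6 px

Outer content = 1352 − 2·16 = 1320 px.
1320 − 12·32 = 936; ÷13 gives c = 72 px.
8 columns plus 7 gutters: 576 + 224 = 800 px.
Inner content = 800 − 2·16 = 768 px.
5 columns + 4 gutters: 5d + 4·25 = 768.
5d = 768 − 100 = 668, so d = 133.6 px.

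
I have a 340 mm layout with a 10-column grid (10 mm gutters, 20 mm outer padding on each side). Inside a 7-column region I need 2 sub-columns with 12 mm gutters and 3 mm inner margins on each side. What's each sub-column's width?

Outer content = 340 − 2·20 = 300 mm.
300 − 9·10 = 210; ÷10 gives c = 21 mm.
7-column span = 7·21 + 6·10 = 207 mm.
Inner content = 207 − 2·3 = 201 mm.
2 columns + 1 gutter: 2d + 1·12 = 201.
2d = 201 − 12 = 189, so d = 94.5 mm.

94.5 mm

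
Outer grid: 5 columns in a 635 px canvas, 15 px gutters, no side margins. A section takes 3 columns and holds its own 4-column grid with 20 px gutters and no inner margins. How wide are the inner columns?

78.75 px

Subtracting 4 gutters of 15 leaves 575 for 5 columns, so c = 115 px.
3-column span = 3·115 + 2·15 = 375 px.
375 − 3·20 = 315; ÷4 gives d = 78.75 px.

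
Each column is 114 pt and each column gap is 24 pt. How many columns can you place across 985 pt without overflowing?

7 columns: 7·114 + 6·24 = 942 pt ≤ 985.
8 columns: 1080 pt > 985. So 7.

7 columns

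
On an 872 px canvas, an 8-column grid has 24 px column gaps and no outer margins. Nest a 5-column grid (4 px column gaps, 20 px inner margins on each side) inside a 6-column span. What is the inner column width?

8 columns + 7 column gaps: 8c + 7·24 = 872.
8c = 872 − 168 = 704, so c = 88 px.
6 columns plus 5 column gaps: 528 + 120 = 648 px.
Inner content = 648 − 2·20 = 608 px.
5d + 4·4 = 608 → 5d = 592 → d = 118.4 px.

118.4 px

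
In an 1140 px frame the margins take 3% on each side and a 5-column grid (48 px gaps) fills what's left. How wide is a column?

175.92 px

Each margin = 3% of 1140 = 34.2 px; content = 1140 − 2·34.2 = 1071.6 px.
1071.6 − 4·48 = 879.6; ÷5 gives c = 175.92 px.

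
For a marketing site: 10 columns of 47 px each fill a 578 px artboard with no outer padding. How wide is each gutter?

Columns use 470 px, leaving 108 px across 9 gutters = 12 px each.

12 px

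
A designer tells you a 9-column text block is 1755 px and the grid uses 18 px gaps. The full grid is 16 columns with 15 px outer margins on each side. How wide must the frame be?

3164 px

9c + 8·18 = 1755 → 9c = 1611 → c = 179 px.
Frame = 2·15 + 16·179 + 15·18 = 30 + 2864 + 270 = 3164 px.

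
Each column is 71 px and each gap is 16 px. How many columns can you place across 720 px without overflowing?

8 columns

Each extra column adds 71 + 16 = 87 px.
(720 + 16) / 87 = 8.46, so 8 columns fit.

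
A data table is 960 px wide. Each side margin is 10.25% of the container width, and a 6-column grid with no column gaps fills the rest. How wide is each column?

960 × (1 − 2·10.25%) = 960 × 79.5% = 763.2 px for the columns.
With no column gaps, each column is 763.2/6 = 127.2 px.

127.2 px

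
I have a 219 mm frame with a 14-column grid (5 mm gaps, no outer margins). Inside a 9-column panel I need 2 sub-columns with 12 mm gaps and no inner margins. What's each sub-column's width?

63.5 mm

14c + 13·5 = 219 → 14c = 154 → c = 11 mm.
Span of 9: 9·11 + 8·5 = 99 + 40 = 139 mm.
Subtracting 1 gap of 12 leaves 127 for 2 columns, so d = 63.5 mm.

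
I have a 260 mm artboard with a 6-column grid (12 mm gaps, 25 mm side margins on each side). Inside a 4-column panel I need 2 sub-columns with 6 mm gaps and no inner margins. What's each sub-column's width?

Subtract both margins: 260 − 2·25 = 210 mm.
6c + 5·12 = 210 → 6c = 150 → c = 25 mm.
Span of 4: 4·25 + 3·12 = 100 + 36 = 136 mm.
Subtracting 1 gap of 6 leaves 130 for 2 columns, so d = 65 mm.

65 mm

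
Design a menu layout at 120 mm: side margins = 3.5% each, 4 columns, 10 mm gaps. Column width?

120 × (1 − 2·3.5%) = 120 × 93% = 111.6 mm for the columns.
Subtracting 3 gaps of 10 leaves 81.6 for 4 columns, so c = 20.4 mm.

20.4 mm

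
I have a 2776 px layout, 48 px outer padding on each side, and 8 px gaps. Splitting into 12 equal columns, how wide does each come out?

216 px

Inside the margins: 2776 − 96 = 2680 px.
2680 − 11·8 = 2592; ÷12 gives c = 216 px.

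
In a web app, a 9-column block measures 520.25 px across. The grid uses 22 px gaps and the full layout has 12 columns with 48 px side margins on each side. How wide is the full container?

797 px

520.25 − 8·22 = 344.25; ÷9 gives c = 38.25 px.
Container = 2·48 + 12·38.25 + 11·22 = 96 + 459 + 242 = 797 px.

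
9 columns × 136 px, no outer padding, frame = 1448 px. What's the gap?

Columns use 1224 px, leaving 224 px across 8 gaps = 28 px each.

28 px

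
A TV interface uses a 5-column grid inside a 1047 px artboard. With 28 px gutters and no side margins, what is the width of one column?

5 columns + 4 gutters: 5c + 4·28 = 1047.
5c = 1047 − 112 = 935, so c = 187 px.

187 px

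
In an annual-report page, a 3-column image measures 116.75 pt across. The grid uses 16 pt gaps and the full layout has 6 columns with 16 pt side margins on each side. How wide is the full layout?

281.5 pt

3c + 2·16 = 116.75 → 3c = 84.75 → c = 28.25 pt.
Layout = 2·16 + 6·28.25 + 5·16 = 32 + 169.5 + 80 = 281.5 pt.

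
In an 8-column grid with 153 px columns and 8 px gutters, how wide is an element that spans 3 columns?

Span of 3: 3·153 + 2·8 = 459 + 16 = 475 px.

475 px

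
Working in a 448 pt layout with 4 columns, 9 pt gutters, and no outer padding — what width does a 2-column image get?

Subtracting 3 gutters of 9 leaves 421 for 4 columns, so c = 105.25 pt.
2 columns plus 1 gutter: 210.5 + 9 = 219.5 pt.

219.5 pt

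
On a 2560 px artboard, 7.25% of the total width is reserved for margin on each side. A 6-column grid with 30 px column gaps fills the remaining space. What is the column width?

339.8 px

Each margin = 7.25% of 2560 = 185.6 px; content = 2560 − 2·185.6 = 2188.8 px.
Subtracting 5 column gaps of 30 leaves 2038.8 for 6 columns, so c = 339.8 px.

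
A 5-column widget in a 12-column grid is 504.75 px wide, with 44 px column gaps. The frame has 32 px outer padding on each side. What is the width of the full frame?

Subtracting 4 column gaps of 44 leaves 328.75 for 5 columns, so c = 65.75 px.
Total width: 2·32 + 12·65.75 + 11·44 = 1337 px.

1337 px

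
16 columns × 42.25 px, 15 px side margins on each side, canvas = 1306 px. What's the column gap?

Content width = 1306 − 2·15 = 1276 px.
Columns use 676 px, leaving 600 px across 15 column gaps = 40 px each.

40 px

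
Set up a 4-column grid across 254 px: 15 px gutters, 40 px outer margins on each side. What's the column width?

32.25 px

Inside the margins: 254 − 80 = 174 px.
4 columns + 3 gutters: 4c + 3·15 = 174.
4c = 174 − 45 = 129, so c = 32.25 px.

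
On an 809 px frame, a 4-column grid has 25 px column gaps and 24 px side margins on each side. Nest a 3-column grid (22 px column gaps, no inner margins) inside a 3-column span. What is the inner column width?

Inside the margins: 809 − 48 = 761 px.
4c + 3·25 = 761 → 4c = 686 → c = 171.5 px.
3-column span = 3·171.5 + 2·25 = 564.5 px.
Subtracting 2 column gaps of 22 leaves 520.5 for 3 columns, so d = 173.5 px.

173.5 px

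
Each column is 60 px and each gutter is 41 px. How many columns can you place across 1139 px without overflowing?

11 columns

Each extra column adds 60 + 41 = 101 px.
(1139 + 41) / 101 = 11.68, so 11 columns fit.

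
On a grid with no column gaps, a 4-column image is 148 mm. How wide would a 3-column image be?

111 mm

148 / 4 = 37 mm per column.
With no column gaps, 3 columns span 3·37 = 111 mm.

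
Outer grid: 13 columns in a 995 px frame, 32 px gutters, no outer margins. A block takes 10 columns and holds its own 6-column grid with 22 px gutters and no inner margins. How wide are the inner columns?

995 − 12·32 = 611; ÷13 gives c = 47 px.
Span of 10: 10·47 + 9·32 = 470 + 288 = 758 px.
6 columns + 5 gutters: 6d + 5·22 = 758.
6d = 758 − 110 = 648, so d = 108 px.

108 px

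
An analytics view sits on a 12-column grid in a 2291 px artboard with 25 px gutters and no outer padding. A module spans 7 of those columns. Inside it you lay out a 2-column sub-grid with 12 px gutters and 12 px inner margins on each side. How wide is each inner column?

12 columns + 11 gutters: 12c + 11·25 = 2291.
12c = 2291 − 275 = 2016, so c = 168 px.
Span of 7: 7·168 + 6·25 = 1176 + 150 = 1326 px.
Inner content = 1326 − 2·12 = 1302 px.
2d + 1·12 = 1302 → 2d = 1290 → d = 645 px.

645 px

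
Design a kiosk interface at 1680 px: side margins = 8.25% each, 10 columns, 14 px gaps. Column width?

Each margin = 8.25% of 1680 = 138.6 px; content = 1680 − 2·138.6 = 1402.8 px.
1402.8 − 9·14 = 1276.8; ÷10 gives c = 127.68 px.

127.68 px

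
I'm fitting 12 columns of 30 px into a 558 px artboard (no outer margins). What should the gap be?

Columns use 360 px, leaving 198 px across 11 gaps = 18 px each.

18 px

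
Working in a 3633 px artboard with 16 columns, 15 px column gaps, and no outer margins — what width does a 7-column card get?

1581 px

3633 − 15·15 = 3408; ÷16 gives c = 213 px.
Span of 7: 7·213 + 6·15 = 1491 + 90 = 1581 px.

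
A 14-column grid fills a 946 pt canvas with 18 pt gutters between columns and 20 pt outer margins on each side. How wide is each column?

Subtract both margins: 946 − 2·20 = 906 pt.
906 − 13·18 = 672; ÷14 gives c = 48 pt.

48 pt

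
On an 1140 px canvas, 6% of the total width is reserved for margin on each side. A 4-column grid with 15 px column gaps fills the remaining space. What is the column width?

Margins: 6% × 1140 = 68.4 px each, so content = 1140 − 136.8 = 1003.2 px.
Subtracting 3 column gaps of 15 leaves 958.2 for 4 columns, so c = 239.55 px.

239.55 px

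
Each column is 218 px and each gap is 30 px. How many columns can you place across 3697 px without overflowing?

k columns need k·218 + (k−1)·30 = k·248 − 30.
k·248 − 30 ≤ 3697 → k ≤ 3727 / 248 ≈ 15.03, so k = 15.

15 columns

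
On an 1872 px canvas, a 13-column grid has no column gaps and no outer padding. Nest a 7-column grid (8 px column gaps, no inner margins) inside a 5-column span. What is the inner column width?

96 px

1872 / 13 = 144 px per column.
With no column gaps, 5 columns span 5·144 = 720 px.
Subtracting 6 column gaps of 8 leaves 672 for 7 columns, so d = 96 px.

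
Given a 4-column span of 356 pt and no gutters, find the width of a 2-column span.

178 pt

With no gutters, each column is 356/4 = 89 pt.
2-column span = 2·89 = 178 pt.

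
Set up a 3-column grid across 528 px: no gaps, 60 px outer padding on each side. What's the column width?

136 px

Content width = 528 − 2·60 = 408 px.
3c = 408 → c = 136 px.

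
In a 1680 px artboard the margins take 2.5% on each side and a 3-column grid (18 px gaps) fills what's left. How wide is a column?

Each margin = 2.5% of 1680 = 42 px; content = 1680 − 2·42 = 1596 px.
3 columns + 2 gaps: 3c + 2·18 = 1596.
3c = 1596 − 36 = 1560, so c = 520 px.

520 px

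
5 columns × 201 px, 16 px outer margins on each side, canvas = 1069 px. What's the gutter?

Subtract both margins: 1069 − 2·16 = 1037 px.
5 columns take 5·201 = 1005 px; remaining 32 splits into 4 gutters.
g = 32 / 4 = 8 px.

8 px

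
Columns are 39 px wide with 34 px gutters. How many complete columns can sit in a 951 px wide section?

13 columns: 13·39 + 12·34 = 915 px ≤ 951.
14 columns: 988 px > 951. So 13.

13 columns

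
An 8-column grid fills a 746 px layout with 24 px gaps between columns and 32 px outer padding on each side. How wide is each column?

Take off 64 px of margins, leaving 682 px.
8 columns + 7 gaps: 8c + 7·24 = 682.
8c = 682 − 168 = 514, so c = 64.25 px.

64.25 px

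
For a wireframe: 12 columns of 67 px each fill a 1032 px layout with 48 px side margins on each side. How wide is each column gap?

Take off 96 px of margins, leaving 936 px.
12 columns take 12·67 = 804 px; remaining 132 splits into 11 column gaps.
g = 132 / 11 = 12 px.

12 px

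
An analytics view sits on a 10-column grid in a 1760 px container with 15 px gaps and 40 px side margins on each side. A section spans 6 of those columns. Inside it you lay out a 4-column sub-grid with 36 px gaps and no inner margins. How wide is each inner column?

223.5 px

Take off 80 px of margins, leaving 1680 px.
1680 − 9·15 = 1545; ÷10 gives c = 154.5 px.
Span of 6: 6·154.5 + 5·15 = 927 + 75 = 1002 px.
1002 − 3·36 = 894; ÷4 gives d = 223.5 px.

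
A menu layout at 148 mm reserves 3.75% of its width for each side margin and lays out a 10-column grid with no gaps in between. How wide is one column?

13.69 mm

148 × (1 − 2·3.75%) = 148 × 92.5% = 136.9 mm for the columns.
10c = 136.9 → c = 13.69 mm.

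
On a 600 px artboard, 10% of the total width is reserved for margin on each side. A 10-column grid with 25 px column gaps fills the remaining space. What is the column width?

25.5 px

Margins: 10% × 600 = 60 px each, so content = 600 − 120 = 480 px.
Subtracting 9 column gaps of 25 leaves 255 for 10 columns, so c = 25.5 px.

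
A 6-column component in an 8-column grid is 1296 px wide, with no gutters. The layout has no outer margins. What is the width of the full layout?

1728 px

6c = 1296 → c = 216 px.
Total width: 8·216 = 1728 px.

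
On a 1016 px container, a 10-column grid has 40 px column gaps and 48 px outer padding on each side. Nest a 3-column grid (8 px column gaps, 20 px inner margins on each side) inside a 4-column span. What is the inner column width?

96 px

Subtract both margins: 1016 − 2·48 = 920 px.
920 − 9·40 = 560; ÷10 gives c = 56 px.
4 columns plus 3 column gaps: 224 + 120 = 344 px.
Inner content = 344 − 2·20 = 304 px.
3 columns + 2 column gaps: 3d + 2·8 = 304.
3d = 304 − 16 = 288, so d = 96 px.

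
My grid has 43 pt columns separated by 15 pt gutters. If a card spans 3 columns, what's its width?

Span of 3: 3·43 + 2·15 = 129 + 30 = 159 pt.

159 pt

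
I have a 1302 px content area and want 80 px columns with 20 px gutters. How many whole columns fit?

13 columns: 13·80 + 12·20 = 1280 px ≤ 1302.
14 columns: 1380 px > 1302. So 13.

13 columns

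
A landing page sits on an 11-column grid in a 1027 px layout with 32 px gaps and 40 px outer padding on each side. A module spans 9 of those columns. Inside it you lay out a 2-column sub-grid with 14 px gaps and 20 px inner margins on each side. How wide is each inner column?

357.5 px

Subtract both margins: 1027 − 2·40 = 947 px.
11c + 10·32 = 947 → 11c = 627 → c = 57 px.
9 columns plus 8 gaps: 513 + 256 = 769 px.
Inner content = 769 − 2·20 = 729 px.
Subtracting 1 gap of 14 leaves 715 for 2 columns, so d = 357.5 px.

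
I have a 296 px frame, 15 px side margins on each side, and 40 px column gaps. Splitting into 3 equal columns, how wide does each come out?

62 px

Subtract both margins: 296 − 2·15 = 266 px.
3c + 2·40 = 266 → 3c = 186 → c = 62 px.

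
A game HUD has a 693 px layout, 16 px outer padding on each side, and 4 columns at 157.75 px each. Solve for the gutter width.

Content width = 693 − 2·16 = 661 px.
Columns use 631 px, leaving 30 px across 3 gutters = 10 px each.

10 px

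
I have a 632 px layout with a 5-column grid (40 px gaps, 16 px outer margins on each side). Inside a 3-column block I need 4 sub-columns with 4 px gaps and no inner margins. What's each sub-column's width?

Outer content = 632 − 2·16 = 600 px.
5c + 4·40 = 600 → 5c = 440 → c = 88 px.
3 columns plus 2 gaps: 264 + 80 = 344 px.
4d + 3·4 = 344 → 4d = 332 → d = 83 px.

83 px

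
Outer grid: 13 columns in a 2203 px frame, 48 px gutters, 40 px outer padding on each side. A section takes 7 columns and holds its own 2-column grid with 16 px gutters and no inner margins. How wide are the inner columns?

Take off 80 px of margins, leaving 2123 px.
Subtracting 12 gutters of 48 leaves 1547 for 13 columns, so c = 119 px.
7 columns plus 6 gutters: 833 + 288 = 1121 px.
2 columns + 1 gutter: 2d + 1·16 = 1121.
2d = 1121 − 16 = 1105, so d = 552.5 px.

552.5 px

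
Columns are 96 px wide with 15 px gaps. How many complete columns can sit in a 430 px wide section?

4 columns

Each extra column adds 96 + 15 = 111 px.
(430 + 15) / 111 = 4.01, so 4 columns fit.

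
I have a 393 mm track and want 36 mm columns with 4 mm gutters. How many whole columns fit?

9 columns: 9·36 + 8·4 = 356 mm ≤ 393.
10 columns: 396 mm > 393. So 9.

9 columns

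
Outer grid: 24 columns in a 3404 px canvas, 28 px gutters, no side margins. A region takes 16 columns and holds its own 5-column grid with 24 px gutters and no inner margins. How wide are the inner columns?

Subtracting 23 gutters of 28 leaves 2760 for 24 columns, so c = 115 px.
Span of 16: 16·115 + 15·28 = 1840 + 420 = 2260 px.
2260 − 4·24 = 2164; ÷5 gives d = 432.8 px.

432.8 px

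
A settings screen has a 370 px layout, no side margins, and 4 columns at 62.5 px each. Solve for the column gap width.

40 px

4·62.5 + 3g = 370 → 3g = 120 → g = 40 px.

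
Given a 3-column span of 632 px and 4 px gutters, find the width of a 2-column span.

Subtracting 2 gutters of 4 leaves 624 for 3 columns, so c = 208 px.
2-column span = 2·208 + 1·4 = 420 px.

420 px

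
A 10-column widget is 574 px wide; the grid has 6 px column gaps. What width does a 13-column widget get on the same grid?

Subtracting 9 column gaps of 6 leaves 520 for 10 columns, so c = 52 px.
Span of 13: 13·52 + 12·6 = 676 + 72 = 748 px.

748 px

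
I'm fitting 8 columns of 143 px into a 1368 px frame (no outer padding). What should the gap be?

32 px

Columns use 1144 px, leaving 224 px across 7 gaps = 32 px each.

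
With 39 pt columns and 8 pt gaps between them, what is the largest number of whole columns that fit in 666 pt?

14 columns

14 columns: 14·39 + 13·8 = 650 pt ≤ 666.
15 columns: 697 pt > 666. So 14.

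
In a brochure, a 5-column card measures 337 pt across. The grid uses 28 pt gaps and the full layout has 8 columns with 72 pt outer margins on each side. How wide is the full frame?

5c + 4·28 = 337 → 5c = 225 → c = 45 pt.
Adding margins, columns and gutters: 144 + 360 + 196 = 700 pt.

700 pt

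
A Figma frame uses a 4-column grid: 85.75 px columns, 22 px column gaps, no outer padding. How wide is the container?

Total width: 4·85.75 + 3·22 = 409 px.

409 px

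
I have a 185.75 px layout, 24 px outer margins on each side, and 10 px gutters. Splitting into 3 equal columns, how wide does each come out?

39.25 px

Take off 48 px of margins, leaving 137.75 px.
Subtracting 2 gutters of 10 leaves 117.75 for 3 columns, so c = 39.25 px.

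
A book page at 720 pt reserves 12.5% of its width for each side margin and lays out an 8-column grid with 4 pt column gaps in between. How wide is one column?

64 pt

720 × (1 − 2·12.5%) = 720 × 75% = 540 pt for the columns.
Subtracting 7 column gaps of 4 leaves 512 for 8 columns, so c = 64 pt.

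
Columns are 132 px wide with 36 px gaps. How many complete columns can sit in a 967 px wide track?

5 columns

k columns need k·132 + (k−1)·36 = k·168 − 36.
k·168 − 36 ≤ 967 → k ≤ 1003 / 168 ≈ 5.97, so k = 5.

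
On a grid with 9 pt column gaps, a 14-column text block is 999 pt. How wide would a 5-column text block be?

14 columns + 13 column gaps: 14c + 13·9 = 999.
14c = 999 − 117 = 882, so c = 63 pt.
Span of 5: 5·63 + 4·9 = 315 + 36 = 351 pt.

351 pt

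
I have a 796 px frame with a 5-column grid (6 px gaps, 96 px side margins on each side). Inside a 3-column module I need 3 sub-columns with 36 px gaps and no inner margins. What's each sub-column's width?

96 px

Inside the margins: 796 − 192 = 604 px.
5 columns + 4 gaps: 5c + 4·6 = 604.
5c = 604 − 24 = 580, so c = 116 px.
Span of 3: 3·116 + 2·6 = 348 + 12 = 360 px.
3 columns + 2 gaps: 3d + 2·36 = 360.
3d = 360 − 72 = 288, so d = 96 px.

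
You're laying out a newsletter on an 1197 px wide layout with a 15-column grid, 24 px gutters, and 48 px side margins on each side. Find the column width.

Subtract both margins: 1197 − 2·48 = 1101 px.
Subtracting 14 gutters of 24 leaves 765 for 15 columns, so c = 51 px.

51 px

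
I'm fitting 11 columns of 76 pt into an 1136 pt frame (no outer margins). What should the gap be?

30 pt

Columns use 836 pt, leaving 300 pt across 10 gaps = 30 pt each.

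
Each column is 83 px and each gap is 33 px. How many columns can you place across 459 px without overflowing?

4 columns

4 columns: 4·83 + 3·33 = 431 px ≤ 459.
5 columns: 547 px > 459. So 4.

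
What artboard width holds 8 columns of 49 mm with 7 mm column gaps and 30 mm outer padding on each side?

501 mm

Adding margins, columns and gutters: 60 + 392 + 49 = 501 mm.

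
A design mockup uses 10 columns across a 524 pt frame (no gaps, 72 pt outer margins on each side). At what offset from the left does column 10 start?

414 pt

Content = 524 − 2·72 = 380 pt.
With no gaps, each column is 380/10 = 38 pt.
Each column+gutter stride is 38 pt; 9 of them past the 72 pt margin is 72 + 342 = 414 pt.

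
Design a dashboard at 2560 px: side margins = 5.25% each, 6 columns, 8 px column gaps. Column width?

375.2 px

Margins: 5.25% × 2560 = 134.4 px each, so content = 2560 − 268.8 = 2291.2 px.
6c + 5·8 = 2291.2 → 6c = 2251.2 → c = 375.2 px.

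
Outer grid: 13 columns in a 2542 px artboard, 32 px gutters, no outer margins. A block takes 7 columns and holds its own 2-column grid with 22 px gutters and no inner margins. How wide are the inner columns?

2542 − 12·32 = 2158; ÷13 gives c = 166 px.
7 columns plus 6 gutters: 1162 + 192 = 1354 px.
1354 − 1·22 = 1332; ÷2 gives d = 666 px.

666 px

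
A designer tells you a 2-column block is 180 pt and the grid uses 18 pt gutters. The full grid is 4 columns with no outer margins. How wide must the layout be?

2c + 1·18 = 180 → 2c = 162 → c = 81 pt.
Total width: 4·81 + 3·18 = 378 pt.

378 pt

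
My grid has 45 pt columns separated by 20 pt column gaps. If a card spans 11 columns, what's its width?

695 pt

11-column span = 11·45 + 10·20 = 695 pt.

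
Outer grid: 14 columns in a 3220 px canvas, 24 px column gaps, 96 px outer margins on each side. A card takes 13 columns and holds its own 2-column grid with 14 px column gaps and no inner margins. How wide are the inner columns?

1398 px

Take off 192 px of margins, leaving 3028 px.
Subtracting 13 column gaps of 24 leaves 2716 for 14 columns, so c = 194 px.
Span of 13: 13·194 + 12·24 = 2522 + 288 = 2810 px.
2810 − 1·14 = 2796; ÷2 gives d = 1398 px.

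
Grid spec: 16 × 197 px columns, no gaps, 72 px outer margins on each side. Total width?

Total width: 2·72 + 16·197 = 3296 px.

3296 px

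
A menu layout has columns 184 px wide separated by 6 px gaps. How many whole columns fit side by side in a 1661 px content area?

8 columns

8 columns: 8·184 + 7·6 = 1514 px ≤ 1661.
9 columns: 1704 px > 1661. So 8.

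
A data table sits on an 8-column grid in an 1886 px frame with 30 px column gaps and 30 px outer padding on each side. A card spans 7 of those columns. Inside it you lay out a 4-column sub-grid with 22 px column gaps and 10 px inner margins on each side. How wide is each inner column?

377 px

Inside the margins: 1886 − 60 = 1826 px.
1826 − 7·30 = 1616; ÷8 gives c = 202 px.
Span of 7: 7·202 + 6·30 = 1414 + 180 = 1594 px.
Inner content = 1594 − 2·10 = 1574 px.
1574 − 3·22 = 1508; ÷4 gives d = 377 px.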